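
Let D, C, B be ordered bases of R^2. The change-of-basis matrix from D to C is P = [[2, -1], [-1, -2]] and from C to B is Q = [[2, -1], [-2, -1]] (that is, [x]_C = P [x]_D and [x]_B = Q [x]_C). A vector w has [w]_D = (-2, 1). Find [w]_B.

(-10, 10)

Apply P to get C-coordinates (-5, 0), then Q to get B-coordinates.
The result is [w]_B = (-10, 10).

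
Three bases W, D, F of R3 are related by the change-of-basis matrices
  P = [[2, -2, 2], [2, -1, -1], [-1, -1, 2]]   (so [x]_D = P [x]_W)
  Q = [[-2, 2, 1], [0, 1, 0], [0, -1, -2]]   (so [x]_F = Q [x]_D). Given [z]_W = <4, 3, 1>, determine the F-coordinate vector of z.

Apply P to get D-coordinates <4, 4, -5>, then Q to get F-coordinates.
The result is [z]_F = <-5, 4, 6>.

<-5, 4, 6>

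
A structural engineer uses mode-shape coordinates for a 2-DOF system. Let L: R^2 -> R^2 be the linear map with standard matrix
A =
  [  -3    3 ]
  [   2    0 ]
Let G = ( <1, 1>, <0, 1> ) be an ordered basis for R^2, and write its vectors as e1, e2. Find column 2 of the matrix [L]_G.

Column 2 of [L]_G is the G-coordinate vector of L(e2).
In standard coordinates L(e2) = A e2 = <3, 0>.
Converting to G: <3, 0> = 3e1 - 3e2, so the coordinate vector is <3, -3>.

<3, -3>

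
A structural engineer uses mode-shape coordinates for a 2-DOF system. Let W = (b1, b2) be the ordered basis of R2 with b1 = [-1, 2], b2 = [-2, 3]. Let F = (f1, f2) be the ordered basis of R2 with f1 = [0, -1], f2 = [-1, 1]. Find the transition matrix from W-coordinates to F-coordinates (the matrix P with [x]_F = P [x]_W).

[[-1, -1], [1, 2]]

Take x = bj: its W-coordinates are the j-th standard unit vector, so P e_j — column j of P — equals [bj]_F.
b1 = -f1 + f2, giving column 1 = [-1, 1]; repeating for each j gives P = [[-1, -1], [1, 2]].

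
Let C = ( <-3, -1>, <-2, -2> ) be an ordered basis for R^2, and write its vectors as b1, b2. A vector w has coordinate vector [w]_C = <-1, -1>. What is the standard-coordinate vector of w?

The coordinates say w = -b1 - b2; adding the scaled basis vectors gives <5, 3>.

<5, 3>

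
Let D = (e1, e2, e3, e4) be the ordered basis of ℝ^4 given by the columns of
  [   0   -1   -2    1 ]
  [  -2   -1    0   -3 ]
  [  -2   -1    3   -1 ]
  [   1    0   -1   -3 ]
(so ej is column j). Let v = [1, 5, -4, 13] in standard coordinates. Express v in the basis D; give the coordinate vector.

[3, -2, -1, -3]

Write v = c_1 e1 + ... + c_4 e4 and solve for the c_i.
Row-reducing the augmented matrix [M | v] gives c = (3, -2, -1, -3).
Check: 3e1 - 2e2 - e3 - 3e4 = [1, 5, -4, 13].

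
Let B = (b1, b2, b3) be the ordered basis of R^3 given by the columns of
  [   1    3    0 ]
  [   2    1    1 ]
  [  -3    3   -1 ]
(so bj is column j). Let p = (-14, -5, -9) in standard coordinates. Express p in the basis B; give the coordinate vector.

Write p = c_1 b1 + ... + c_3 b3 and solve for the c_i.
Gaussian elimination on [M | p] yields c = (-2, -4, 3).
Check: -2b1 - 4b2 + 3b3 = (-14, -5, -9).

(-2, -4, 3)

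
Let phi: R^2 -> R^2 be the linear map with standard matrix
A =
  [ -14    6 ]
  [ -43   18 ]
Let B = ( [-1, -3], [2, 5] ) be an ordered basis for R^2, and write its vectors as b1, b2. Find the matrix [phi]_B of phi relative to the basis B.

[[2, 2], [-1, 2]]

With P the matrix whose columns are b1, b2, [phi]_B = P^(-1) A P.
Column by column: phi(b1) = A b1 = [-4, -11]; its B-coordinates [2, -1] give column 1.
Continuing for each basis vector yields [phi]_B = [[2, 2], [-1, 2]].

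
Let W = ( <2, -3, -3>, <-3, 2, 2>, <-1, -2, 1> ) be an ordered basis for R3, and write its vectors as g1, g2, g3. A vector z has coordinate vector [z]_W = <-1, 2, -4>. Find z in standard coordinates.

<-4, 15, 3>

By definition z = -g1 + 2g2 - 4g3.
Summing componentwise gives <-4, 15, 3>.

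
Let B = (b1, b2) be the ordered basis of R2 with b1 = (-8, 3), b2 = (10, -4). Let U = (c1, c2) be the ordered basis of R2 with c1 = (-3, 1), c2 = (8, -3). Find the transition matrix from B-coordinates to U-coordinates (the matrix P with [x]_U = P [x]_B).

[[0, 2], [-1, 2]]

Let M have columns bj and N have columns cj. Then for every x, N [x]_U = x = M [x]_B, so P = N^(-1) M.
Since det N = 1, N^(-1) has integer entries; multiplying gives P = [[0, 2], [-1, 2]].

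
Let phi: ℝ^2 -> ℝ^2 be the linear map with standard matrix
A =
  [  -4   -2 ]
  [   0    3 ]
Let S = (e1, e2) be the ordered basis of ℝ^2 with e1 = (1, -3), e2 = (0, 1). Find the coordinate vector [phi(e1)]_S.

Compute phi(e1) = A e1 = (2, -9) in standard coordinates.
Then write this in S-coordinates: solve for y in y_1 e1 + y_2 e2 = (2, -9).
This gives y = (2, -3), which is column 1 of [phi]_S.

(2, -3)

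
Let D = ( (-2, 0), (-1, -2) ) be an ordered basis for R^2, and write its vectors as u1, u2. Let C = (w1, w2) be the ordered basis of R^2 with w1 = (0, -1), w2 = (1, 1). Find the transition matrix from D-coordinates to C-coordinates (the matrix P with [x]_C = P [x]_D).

[[-2, 1], [-2, -1]]

Take x = uj: its D-coordinates are the j-th standard unit vector, so P e_j — column j of P — equals [uj]_C.
u1 = -2w1 - 2w2, giving column 1 = (-2, -2); repeating for each j gives P = [[-2, 1], [-2, -1]].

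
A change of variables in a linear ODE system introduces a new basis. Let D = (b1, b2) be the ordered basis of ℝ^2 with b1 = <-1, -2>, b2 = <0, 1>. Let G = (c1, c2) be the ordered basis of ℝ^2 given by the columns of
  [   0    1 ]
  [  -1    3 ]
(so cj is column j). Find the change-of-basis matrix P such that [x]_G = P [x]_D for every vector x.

Column j of P is [bj]_G, since P maps D-coordinates to G-coordinates.
Expressing b1 in G: b1 = -c1 - c2, so column 1 of P is <-1, -1>.
Doing the same for each bj gives P = [[-1, -1], [-1, 0]].

[[-1, -1], [-1, 0]]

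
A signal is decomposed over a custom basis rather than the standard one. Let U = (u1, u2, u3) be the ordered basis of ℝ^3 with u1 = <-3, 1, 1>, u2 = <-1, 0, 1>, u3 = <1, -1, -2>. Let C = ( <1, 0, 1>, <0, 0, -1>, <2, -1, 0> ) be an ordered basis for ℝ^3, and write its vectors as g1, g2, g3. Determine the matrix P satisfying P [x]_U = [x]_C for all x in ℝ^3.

Take x = uj: its U-coordinates are the j-th standard unit vector, so P e_j — column j of P — equals [uj]_C.
u1 = -g1 - 2g2 - g3, giving column 1 = <-1, -2, -1>; repeating for each j gives P = [[-1, -1, -1], [-2, -2, 1], [-1, 0, 1]].

[[-1, -1, -1], [-2, -2, 1], [-1, 0, 1]]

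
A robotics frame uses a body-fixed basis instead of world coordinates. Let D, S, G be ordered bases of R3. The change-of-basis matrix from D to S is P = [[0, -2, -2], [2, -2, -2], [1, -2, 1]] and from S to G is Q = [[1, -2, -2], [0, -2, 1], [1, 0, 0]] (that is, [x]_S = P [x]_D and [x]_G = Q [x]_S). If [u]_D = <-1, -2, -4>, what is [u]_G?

<-6, -21, 12>

Composing the changes, [u]_G = Q P [u]_D.
Q P = [[-6, 6, 0], [-3, 2, 5], [0, -2, -2]]; applying this to <-1, -2, -4> gives <-6, -21, 12>.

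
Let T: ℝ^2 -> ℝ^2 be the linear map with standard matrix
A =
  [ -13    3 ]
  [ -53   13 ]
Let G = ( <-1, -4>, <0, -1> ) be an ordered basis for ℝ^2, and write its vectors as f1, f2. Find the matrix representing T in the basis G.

The j-th column of [T]_G is [T(fj)]_G.
T(f1) = A f1 = <1, 1> = -f1 + 3f2, so column 1 is <-1, 3>.
Repeating for f2 and assembling the columns gives [[-1, 3], [3, 1]].

[[-1, 3], [3, 1]]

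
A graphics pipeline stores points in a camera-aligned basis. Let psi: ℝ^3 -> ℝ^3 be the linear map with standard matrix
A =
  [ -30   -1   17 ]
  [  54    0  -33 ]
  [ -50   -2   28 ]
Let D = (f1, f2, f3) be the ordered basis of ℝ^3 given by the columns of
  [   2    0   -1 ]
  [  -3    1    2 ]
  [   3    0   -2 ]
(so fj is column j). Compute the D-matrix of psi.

[[-2, 0, -2], [-1, -2, 2], [2, 1, 2]]

With P the matrix whose columns are f1, ..., f3, [psi]_D = P^(-1) A P.
Column by column: psi(f1) = A f1 = (-6, 9, -10); its D-coordinates (-2, -1, 2) give column 1.
Continuing for each basis vector yields [psi]_D = [[-2, 0, -2], [-1, -2, 2], [2, 1, 2]].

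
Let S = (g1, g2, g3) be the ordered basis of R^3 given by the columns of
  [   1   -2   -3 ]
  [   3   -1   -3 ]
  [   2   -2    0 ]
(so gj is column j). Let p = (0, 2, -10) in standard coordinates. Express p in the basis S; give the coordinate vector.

We seek scalars with c_1 g1 + ... + c_3 g3 = p; equivalently solve M c = p where the columns of M are g1, ..., g3.
Gaussian elimination on [M | p] yields c = (-1, 4, -3).
Check: -g1 + 4g2 - 3g3 = (0, 2, -10).

(-1, 4, -3)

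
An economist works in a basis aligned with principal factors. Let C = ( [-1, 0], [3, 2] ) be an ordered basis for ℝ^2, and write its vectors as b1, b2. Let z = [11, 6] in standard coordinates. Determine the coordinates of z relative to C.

[-2, 3]

[z]_C is the unique c with M c = z, where M has columns b1, b2.
System: -c_1 + 3c_2 = 11, 0c_1 + 2c_2 = 6; solving gives c_1 = -2, c_2 = 3.
Check: -2b1 + 3b2 = [11, 6].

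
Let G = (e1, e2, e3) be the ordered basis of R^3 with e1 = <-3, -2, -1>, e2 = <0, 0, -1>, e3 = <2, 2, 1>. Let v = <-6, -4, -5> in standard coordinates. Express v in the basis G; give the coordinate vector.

<2, 3, 0>

We seek scalars with c_1 e1 + ... + c_3 e3 = v; equivalently solve M c = v where the columns of M are e1, ..., e3.
Solving this 3x3 system gives c = (2, 3, 0).
Check: 2e1 + 3e2 + 0·e3 = <-6, -4, -5>.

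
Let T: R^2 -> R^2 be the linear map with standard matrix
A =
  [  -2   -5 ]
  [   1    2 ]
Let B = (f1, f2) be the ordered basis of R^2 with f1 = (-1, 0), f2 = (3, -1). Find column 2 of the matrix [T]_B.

Column 2 of [T]_B is the B-coordinate vector of T(f2).
In standard coordinates T(f2) = A f2 = (-1, 1).
Converting to B: (-1, 1) = -2f1 - f2, so the coordinate vector is (-2, -1).

(-2, -1)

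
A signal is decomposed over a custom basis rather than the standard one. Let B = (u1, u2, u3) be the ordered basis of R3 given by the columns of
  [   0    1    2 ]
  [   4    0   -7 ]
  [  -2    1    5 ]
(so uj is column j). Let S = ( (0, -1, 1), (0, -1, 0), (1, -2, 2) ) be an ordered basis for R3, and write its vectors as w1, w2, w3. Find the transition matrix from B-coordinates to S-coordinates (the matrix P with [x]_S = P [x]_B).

[[-2, -1, 1], [-2, -1, 2], [0, 1, 2]]

Column j of P is [uj]_S, since P maps B-coordinates to S-coordinates.
Expressing u1 in S: u1 = -2w1 - 2w2 + 0·w3, so column 1 of P is (-2, -2, 0).
Doing the same for each uj gives P = [[-2, -1, 1], [-2, -1, 2], [0, 1, 2]].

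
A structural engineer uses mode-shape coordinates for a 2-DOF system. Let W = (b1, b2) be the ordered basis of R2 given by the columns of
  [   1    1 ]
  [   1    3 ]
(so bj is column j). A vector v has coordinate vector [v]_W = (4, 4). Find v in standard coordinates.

v = M [v]_W, where M has columns b1, b2.
Carrying out the matrix-vector product, v = (8, 16).

(8, 16)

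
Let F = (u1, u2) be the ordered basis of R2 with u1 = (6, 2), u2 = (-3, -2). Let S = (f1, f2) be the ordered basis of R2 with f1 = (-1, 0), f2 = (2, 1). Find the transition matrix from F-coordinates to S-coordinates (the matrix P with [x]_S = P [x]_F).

Column j of P is [uj]_S, since P maps F-coordinates to S-coordinates.
Expressing u1 in S: u1 = -2f1 + 2f2, so column 1 of P is (-2, 2).
Doing the same for each uj gives P = [[-2, -1], [2, -2]].

[[-2, -1], [2, -2]]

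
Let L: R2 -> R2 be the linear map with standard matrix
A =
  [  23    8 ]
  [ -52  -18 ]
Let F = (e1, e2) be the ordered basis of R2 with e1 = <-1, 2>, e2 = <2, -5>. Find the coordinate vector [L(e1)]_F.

Column 1 of [L]_F is the F-coordinate vector of L(e1).
In standard coordinates L(e1) = A e1 = <-7, 16>.
Converting to F: <-7, 16> = 3e1 - 2e2, so the coordinate vector is <3, -2>.

<3, -2>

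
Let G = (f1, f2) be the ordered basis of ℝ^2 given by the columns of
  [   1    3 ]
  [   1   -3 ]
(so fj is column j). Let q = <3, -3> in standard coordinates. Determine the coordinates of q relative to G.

<0, 1>

We seek scalars with c_1 f1 + c_2 f2 = q; equivalently solve M c = q where the columns of M are f1, f2.
System: c_1 + 3c_2 = 3, c_1 - 3c_2 = -3; solving gives c_1 = 0, c_2 = 1.
Check: 0·f1 + f2 = <3, -3>.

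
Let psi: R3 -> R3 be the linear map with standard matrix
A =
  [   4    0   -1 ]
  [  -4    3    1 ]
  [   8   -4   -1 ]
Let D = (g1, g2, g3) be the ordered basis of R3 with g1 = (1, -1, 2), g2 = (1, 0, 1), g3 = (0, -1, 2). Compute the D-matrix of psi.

[[2, 2, -2], [0, 1, 0], [3, 1, 3]]

Let P have columns g1, ..., g3. Then [psi]_D = P^(-1) A P.
Here det P = 1, so P^(-1) is integer; computing A P first and then P^(-1)(A P) gives [[2, 2, -2], [0, 1, 0], [3, 1, 3]].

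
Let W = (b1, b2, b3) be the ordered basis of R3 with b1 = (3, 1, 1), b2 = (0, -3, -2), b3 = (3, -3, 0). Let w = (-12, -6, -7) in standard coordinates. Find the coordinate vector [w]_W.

(-3, 2, -1)

Write w = c_1 b1 + ... + c_3 b3 and solve for the c_i.
Gaussian elimination on [M | w] yields c = (-3, 2, -1).
Check: -3b1 + 2b2 - b3 = (-12, -6, -7).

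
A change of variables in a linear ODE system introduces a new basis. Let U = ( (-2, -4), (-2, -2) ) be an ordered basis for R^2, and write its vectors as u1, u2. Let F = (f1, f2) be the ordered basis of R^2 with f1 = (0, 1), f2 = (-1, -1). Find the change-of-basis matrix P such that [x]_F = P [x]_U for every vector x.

Let M have columns uj and N have columns fj. Then for every x, N [x]_F = x = M [x]_U, so P = N^(-1) M.
Since det N = 1, N^(-1) has integer entries; multiplying gives P = [[-2, 0], [2, 2]].

[[-2, 0], [2, 2]]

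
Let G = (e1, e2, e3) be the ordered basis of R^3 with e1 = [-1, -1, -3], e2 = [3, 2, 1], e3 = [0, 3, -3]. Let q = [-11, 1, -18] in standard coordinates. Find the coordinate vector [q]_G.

Write q = c_1 e1 + ... + c_3 e3 and solve for the c_i.
Row-reducing the augmented matrix [M | q] gives c = (2, -3, 3).
Check: 2e1 - 3e2 + 3e3 = [-11, 1, -18].

[2, -3, 3]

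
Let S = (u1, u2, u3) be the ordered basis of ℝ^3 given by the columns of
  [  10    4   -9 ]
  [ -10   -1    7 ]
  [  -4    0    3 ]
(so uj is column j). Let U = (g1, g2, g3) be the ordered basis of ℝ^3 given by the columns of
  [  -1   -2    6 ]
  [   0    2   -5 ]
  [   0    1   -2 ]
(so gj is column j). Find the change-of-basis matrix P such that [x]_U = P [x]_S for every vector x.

Take x = uj: its S-coordinates are the j-th standard unit vector, so P e_j — column j of P — equals [uj]_U.
u1 = 2g1 + 0·g2 + 2g3, giving column 1 = [2, 0, 2]; repeating for each j gives P = [[2, -2, 1], [0, 2, 1], [2, 1, -1]].

[[2, -2, 1], [0, 2, 1], [2, 1, -1]]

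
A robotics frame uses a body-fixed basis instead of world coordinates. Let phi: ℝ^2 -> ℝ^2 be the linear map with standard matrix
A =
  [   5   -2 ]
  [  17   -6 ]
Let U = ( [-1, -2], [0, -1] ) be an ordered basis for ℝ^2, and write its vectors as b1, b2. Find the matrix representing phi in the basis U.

[[1, -2], [3, -2]]

The j-th column of [phi]_U is [phi(bj)]_U.
phi(b1) = A b1 = [-1, -5] = b1 + 3b2, so column 1 is [1, 3].
Repeating for b2 and assembling the columns gives [[1, -2], [3, -2]].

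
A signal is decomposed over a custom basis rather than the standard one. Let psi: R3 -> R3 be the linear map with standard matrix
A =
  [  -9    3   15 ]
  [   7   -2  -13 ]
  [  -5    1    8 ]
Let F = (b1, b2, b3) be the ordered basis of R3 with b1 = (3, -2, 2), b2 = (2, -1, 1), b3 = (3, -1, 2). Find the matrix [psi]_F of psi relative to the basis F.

[[3, 0, 3], [-3, -3, 0], [-2, 0, -3]]

With P the matrix whose columns are b1, ..., b3, [psi]_F = P^(-1) A P.
Column by column: psi(b1) = A b1 = (-3, -1, -1); its F-coordinates (3, -3, -2) give column 1.
Continuing for each basis vector yields [psi]_F = [[3, 0, 3], [-3, -3, 0], [-2, 0, -3]].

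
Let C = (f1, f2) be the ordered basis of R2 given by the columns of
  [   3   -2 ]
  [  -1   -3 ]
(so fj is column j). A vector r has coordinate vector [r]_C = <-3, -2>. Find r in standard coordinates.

By definition r = -3f1 - 2f2.
Summing componentwise gives <-5, 9>.

<-5, 9>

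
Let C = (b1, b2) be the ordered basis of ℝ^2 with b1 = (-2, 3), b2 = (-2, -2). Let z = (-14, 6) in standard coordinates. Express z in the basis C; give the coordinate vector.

We seek scalars with c_1 b1 + c_2 b2 = z; equivalently solve M c = z where the columns of M are b1, b2.
System: -2c_1 - 2c_2 = -14, 3c_1 - 2c_2 = 6; solving gives c_1 = 4, c_2 = 3.
Check: 4b1 + 3b2 = (-14, 6).

(4, 3)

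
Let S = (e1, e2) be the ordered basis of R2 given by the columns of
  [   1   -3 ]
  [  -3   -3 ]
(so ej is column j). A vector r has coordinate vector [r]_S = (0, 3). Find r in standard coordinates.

By definition r = 0·e1 + 3e2.
Summing componentwise gives (-9, -9).

(-9, -9)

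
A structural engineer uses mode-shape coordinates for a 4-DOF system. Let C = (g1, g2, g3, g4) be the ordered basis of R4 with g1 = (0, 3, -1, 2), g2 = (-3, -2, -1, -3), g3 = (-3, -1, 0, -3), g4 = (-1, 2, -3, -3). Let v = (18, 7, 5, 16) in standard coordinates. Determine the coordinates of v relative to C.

[v]_C is the unique c with M c = v, where M has columns g1, ..., g4.
Solving this 4x4 system gives c = (-1, -4, -2, 0).
Check: -g1 - 4g2 - 2g3 + 0·g4 = (18, 7, 5, 16).

(-1, -4, -2, 0)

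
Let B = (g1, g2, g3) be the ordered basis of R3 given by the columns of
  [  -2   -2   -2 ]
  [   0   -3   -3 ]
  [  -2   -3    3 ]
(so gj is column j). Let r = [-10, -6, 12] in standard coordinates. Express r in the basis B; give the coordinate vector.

We seek scalars with c_1 g1 + ... + c_3 g3 = r; equivalently solve M c = r where the columns of M are g1, ..., g3.
Solving this 3x3 system gives c = (3, -2, 4).
Check: 3g1 - 2g2 + 4g3 = [-10, -6, 12].

[3, -2, 4]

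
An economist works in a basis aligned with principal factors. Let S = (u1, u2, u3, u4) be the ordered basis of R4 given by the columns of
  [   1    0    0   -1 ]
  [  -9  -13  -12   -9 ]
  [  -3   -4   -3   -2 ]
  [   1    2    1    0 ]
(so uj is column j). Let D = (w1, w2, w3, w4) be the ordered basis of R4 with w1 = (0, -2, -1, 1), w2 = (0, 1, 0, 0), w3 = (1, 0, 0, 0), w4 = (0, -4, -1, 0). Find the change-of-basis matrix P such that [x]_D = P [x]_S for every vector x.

Take x = uj: its S-coordinates are the j-th standard unit vector, so P e_j — column j of P — equals [uj]_D.
u1 = w1 + w2 + w3 + 2w4, giving column 1 = (1, 1, 1, 2); repeating for each j gives P = [[1, 2, 1, 0], [1, -1, -2, -1], [1, 0, 0, -1], [2, 2, 2, 2]].

[[1, 2, 1, 0], [1, -1, -2, -1], [1, 0, 0, -1], [2, 2, 2, 2]]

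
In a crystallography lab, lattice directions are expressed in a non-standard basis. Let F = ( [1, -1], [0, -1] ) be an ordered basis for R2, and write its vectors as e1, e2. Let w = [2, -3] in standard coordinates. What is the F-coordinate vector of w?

We seek scalars with c_1 e1 + c_2 e2 = w; equivalently solve M c = w where the columns of M are e1, e2.
System: c_1 + 0c_2 = 2, -c_1 - c_2 = -3; solving gives c_1 = 2, c_2 = 1.
Check: 2e1 + e2 = [2, -3].

[2, 1]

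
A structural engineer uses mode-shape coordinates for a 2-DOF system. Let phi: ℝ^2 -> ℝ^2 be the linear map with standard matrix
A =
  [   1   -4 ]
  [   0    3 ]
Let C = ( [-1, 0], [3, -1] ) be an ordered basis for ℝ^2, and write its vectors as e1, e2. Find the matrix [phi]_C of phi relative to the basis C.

With P the matrix whose columns are e1, e2, [phi]_C = P^(-1) A P.
Column by column: phi(e1) = A e1 = [-1, 0]; its C-coordinates [1, 0] give column 1.
Continuing for each basis vector yields [phi]_C = [[1, 2], [0, 3]].

[[1, 2], [0, 3]]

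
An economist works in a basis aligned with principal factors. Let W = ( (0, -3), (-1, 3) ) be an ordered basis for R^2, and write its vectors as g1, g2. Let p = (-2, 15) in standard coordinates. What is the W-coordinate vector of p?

(-3, 2)

Write p = c_1 g1 + c_2 g2 and solve for the c_i.
System: 0c_1 - c_2 = -2, -3c_1 + 3c_2 = 15; solving gives c_1 = -3, c_2 = 2.
Check: -3g1 + 2g2 = (-2, 15).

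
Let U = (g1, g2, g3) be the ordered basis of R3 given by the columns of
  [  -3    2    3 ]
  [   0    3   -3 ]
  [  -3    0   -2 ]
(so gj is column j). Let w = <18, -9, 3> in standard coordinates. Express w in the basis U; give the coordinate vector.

Write w = c_1 g1 + ... + c_3 g3 and solve for the c_i.
Gaussian elimination on [M | w] yields c = (-3, 0, 3).
Check: -3g1 + 0·g2 + 3g3 = <18, -9, 3>.

<-3, 0, 3>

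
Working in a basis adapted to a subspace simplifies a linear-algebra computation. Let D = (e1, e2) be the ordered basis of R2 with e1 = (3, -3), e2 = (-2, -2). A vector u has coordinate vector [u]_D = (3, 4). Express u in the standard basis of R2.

u = M [u]_D, where M has columns e1, e2.
Carrying out the matrix-vector product, u = (1, -17).

(1, -17)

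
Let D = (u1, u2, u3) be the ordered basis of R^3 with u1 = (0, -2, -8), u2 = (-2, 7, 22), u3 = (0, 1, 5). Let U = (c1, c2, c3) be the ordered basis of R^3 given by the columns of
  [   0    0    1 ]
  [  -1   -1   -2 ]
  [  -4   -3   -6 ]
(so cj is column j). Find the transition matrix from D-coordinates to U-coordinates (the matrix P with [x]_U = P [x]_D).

Take x = uj: its D-coordinates are the j-th standard unit vector, so P e_j — column j of P — equals [uj]_U.
u1 = 2c1 + 0·c2 + 0·c3, giving column 1 = (2, 0, 0); repeating for each j gives P = [[2, -1, -2], [0, -2, 1], [0, -2, 0]].

[[2, -1, -2], [0, -2, 1], [0, -2, 0]]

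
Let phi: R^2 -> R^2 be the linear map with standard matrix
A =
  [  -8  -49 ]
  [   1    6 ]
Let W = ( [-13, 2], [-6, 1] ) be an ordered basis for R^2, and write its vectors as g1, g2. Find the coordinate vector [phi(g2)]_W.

[1, -2]

Column 2 of [phi]_W is the W-coordinate vector of phi(g2).
In standard coordinates phi(g2) = A g2 = [-1, 0].
Converting to W: [-1, 0] = g1 - 2g2, so the coordinate vector is [1, -2].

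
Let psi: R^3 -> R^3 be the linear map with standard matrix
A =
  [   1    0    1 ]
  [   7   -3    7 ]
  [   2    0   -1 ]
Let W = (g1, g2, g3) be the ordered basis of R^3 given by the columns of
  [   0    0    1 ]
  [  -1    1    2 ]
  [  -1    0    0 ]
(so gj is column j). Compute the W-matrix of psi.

The j-th column of [psi]_W is [psi(gj)]_W.
psi(g1) = A g1 = [-1, -4, 1] = -g1 - 3g2 - g3, so column 1 is [-1, -3, -1].
Repeating for g2, g3 and assembling the columns gives [[-1, 0, -2], [-3, -3, -3], [-1, 0, 1]].

[[-1, 0, -2], [-3, -3, -3], [-1, 0, 1]]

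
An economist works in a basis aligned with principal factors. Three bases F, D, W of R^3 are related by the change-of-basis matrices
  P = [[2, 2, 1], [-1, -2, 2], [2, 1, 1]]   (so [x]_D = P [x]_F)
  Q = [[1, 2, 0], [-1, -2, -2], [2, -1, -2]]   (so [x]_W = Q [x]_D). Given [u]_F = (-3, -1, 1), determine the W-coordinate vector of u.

Apply P to get D-coordinates (-7, 7, -6), then Q to get W-coordinates.
The result is [u]_W = (7, 5, -9).

(7, 5, -9)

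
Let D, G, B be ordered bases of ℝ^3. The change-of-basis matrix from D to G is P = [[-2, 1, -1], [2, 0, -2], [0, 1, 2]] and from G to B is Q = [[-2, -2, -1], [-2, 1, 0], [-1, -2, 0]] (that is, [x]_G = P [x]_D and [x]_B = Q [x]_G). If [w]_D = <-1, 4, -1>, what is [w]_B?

First [w]_G = P [w]_D = <7, 0, 2>.
Then [w]_B = Q [w]_G = <-16, -14, -7>.

<-16, -14, -7>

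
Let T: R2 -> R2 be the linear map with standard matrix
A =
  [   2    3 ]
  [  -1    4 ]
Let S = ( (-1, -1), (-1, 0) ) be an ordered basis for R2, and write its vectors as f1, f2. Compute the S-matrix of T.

[[3, -1], [2, 3]]

With P the matrix whose columns are f1, f2, [T]_S = P^(-1) A P.
Column by column: T(f1) = A f1 = (-5, -3); its S-coordinates (3, 2) give column 1.
Continuing for each basis vector yields [T]_S = [[3, -1], [2, 3]].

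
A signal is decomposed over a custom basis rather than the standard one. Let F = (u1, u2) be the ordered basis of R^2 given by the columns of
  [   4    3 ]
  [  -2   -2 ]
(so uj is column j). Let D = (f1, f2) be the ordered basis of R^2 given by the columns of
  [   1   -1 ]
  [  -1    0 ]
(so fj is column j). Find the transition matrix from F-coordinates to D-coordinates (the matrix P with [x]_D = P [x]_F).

Let M have columns uj and N have columns fj. Then for every x, N [x]_D = x = M [x]_F, so P = N^(-1) M.
Since det N = -1, N^(-1) has integer entries; multiplying gives P = [[2, 2], [-2, -1]].

[[2, 2], [-2, -1]]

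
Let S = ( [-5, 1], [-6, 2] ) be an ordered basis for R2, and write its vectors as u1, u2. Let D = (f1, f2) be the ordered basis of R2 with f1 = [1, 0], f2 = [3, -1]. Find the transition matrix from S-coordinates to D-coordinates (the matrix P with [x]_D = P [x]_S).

Column j of P is [uj]_D, since P maps S-coordinates to D-coordinates.
Expressing u1 in D: u1 = -2f1 - f2, so column 1 of P is [-2, -1].
Doing the same for each uj gives P = [[-2, 0], [-1, -2]].

[[-2, 0], [-1, -2]]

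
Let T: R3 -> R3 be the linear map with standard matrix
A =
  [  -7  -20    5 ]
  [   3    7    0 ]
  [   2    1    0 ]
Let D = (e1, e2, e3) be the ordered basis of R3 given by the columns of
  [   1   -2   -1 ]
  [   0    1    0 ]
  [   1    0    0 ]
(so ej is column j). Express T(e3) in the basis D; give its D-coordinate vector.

Compute T(e3) = A e3 = [7, -3, -2] in standard coordinates.
Then write this in D-coordinates: solve for y in y_1 e1 + ... + y_3 e3 = [7, -3, -2].
This gives y = [-2, -3, -3], which is column 3 of [T]_D.

[-2, -3, -3]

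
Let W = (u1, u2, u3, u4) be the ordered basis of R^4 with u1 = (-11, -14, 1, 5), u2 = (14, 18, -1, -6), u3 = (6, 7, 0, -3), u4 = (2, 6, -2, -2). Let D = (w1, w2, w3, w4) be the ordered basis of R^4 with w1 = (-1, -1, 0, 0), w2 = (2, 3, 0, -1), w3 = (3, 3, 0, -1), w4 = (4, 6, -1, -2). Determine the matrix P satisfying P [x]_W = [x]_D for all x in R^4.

[[-1, 0, 2, 0], [-1, 2, 1, 0], [-2, 2, 2, -2], [-1, 1, 0, 2]]

Let M have columns uj and N have columns wj. Then for every x, N [x]_D = x = M [x]_W, so P = N^(-1) M.
Since det N = 1, N^(-1) has integer entries; multiplying gives P = [[-1, 0, 2, 0], [-1, 2, 1, 0], [-2, 2, 2, -2], [-1, 1, 0, 2]].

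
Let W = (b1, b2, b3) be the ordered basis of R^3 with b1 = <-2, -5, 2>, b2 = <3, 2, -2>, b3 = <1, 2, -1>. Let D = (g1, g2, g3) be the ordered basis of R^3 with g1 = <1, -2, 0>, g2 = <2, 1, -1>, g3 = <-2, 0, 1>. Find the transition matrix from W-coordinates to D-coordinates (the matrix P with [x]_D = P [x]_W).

[[2, -1, -1], [-1, 0, 0], [1, -2, -1]]

Take x = bj: its W-coordinates are the j-th standard unit vector, so P e_j — column j of P — equals [bj]_D.
b1 = 2g1 - g2 + g3, giving column 1 = <2, -1, 1>; repeating for each j gives P = [[2, -1, -1], [-1, 0, 0], [1, -2, -1]].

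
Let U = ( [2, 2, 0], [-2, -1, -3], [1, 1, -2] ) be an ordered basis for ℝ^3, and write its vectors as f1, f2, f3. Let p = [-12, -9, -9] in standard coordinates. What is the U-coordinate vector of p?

[p]_U is the unique c with M c = p, where M has columns f1, ..., f3.
Solving this 3x3 system gives c = (-3, 3, 0).
Check: -3f1 + 3f2 + 0·f3 = [-12, -9, -9].

[-3, 3, 0]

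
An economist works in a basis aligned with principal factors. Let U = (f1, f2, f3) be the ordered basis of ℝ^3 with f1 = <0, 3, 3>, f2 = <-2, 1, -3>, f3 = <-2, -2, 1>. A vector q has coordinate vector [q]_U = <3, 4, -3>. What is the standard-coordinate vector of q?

By definition q = 3f1 + 4f2 - 3f3.
Summing componentwise gives <-2, 19, -6>.

<-2, 19, -6>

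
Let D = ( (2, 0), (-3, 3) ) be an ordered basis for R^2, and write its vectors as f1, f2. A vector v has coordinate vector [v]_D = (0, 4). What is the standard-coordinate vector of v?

(-12, 12)

The coordinates say v = 0·f1 + 4f2; adding the scaled basis vectors gives (-12, 12).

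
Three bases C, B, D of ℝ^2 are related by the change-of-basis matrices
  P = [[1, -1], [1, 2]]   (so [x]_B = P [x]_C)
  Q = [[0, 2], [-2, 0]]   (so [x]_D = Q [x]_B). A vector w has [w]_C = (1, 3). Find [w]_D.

Apply P to get B-coordinates (-2, 7), then Q to get D-coordinates.
The result is [w]_D = (14, 4).

(14, 4)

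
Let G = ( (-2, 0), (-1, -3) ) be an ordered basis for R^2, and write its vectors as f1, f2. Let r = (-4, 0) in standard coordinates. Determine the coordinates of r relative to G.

Write r = c_1 f1 + c_2 f2 and solve for the c_i.
System: -2c_1 - c_2 = -4, 0c_1 - 3c_2 = 0; solving gives c_1 = 2, c_2 = 0.
Check: 2f1 + 0·f2 = (-4, 0).

(2, 0)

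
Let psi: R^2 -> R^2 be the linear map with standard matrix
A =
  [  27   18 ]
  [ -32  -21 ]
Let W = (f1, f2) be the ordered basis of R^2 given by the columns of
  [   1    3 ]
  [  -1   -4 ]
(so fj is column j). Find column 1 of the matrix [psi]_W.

Compute psi(f1) = A f1 = <9, -11> in standard coordinates.
Then write this in W-coordinates: solve for y in y_1 f1 + y_2 f2 = <9, -11>.
This gives y = <3, 2>, which is column 1 of [psi]_W.

<3, 2>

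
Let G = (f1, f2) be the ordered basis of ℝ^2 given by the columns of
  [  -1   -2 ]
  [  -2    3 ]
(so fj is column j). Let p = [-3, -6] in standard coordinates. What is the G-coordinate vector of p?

[3, 0]

We seek scalars with c_1 f1 + c_2 f2 = p; equivalently solve M c = p where the columns of M are f1, f2.
System: -c_1 - 2c_2 = -3, -2c_1 + 3c_2 = -6; solving gives c_1 = 3, c_2 = 0.
Check: 3f1 + 0·f2 = [-3, -6].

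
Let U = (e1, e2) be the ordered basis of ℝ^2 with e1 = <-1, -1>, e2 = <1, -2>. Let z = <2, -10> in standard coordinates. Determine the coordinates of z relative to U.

<2, 4>

[z]_U is the unique c with M c = z, where M has columns e1, e2.
System: -c_1 + c_2 = 2, -c_1 - 2c_2 = -10; solving gives c_1 = 2, c_2 = 4.
Check: 2e1 + 4e2 = <2, -10>.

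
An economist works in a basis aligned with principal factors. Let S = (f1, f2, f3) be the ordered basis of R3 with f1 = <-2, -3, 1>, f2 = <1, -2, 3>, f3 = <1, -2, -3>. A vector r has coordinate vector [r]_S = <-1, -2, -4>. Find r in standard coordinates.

r = M [r]_S, where M has columns f1, ..., f3.
Carrying out the matrix-vector product, r = <-4, 15, 5>.

<-4, 15, 5>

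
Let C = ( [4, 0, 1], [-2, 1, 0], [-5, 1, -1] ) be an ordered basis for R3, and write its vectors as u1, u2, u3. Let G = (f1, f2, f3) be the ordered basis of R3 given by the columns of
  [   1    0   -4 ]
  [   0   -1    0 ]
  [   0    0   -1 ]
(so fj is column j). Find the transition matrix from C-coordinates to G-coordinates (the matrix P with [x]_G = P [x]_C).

Take x = uj: its C-coordinates are the j-th standard unit vector, so P e_j — column j of P — equals [uj]_G.
u1 = 0·f1 + 0·f2 - f3, giving column 1 = [0, 0, -1]; repeating for each j gives P = [[0, -2, -1], [0, -1, -1], [-1, 0, 1]].

[[0, -2, -1], [0, -1, -1], [-1, 0, 1]]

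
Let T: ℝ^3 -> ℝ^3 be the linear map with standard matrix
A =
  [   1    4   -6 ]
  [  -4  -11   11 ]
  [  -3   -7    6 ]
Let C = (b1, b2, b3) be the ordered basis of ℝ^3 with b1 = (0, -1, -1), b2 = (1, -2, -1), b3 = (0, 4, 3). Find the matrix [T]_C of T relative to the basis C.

The j-th column of [T]_C is [T(bj)]_C.
T(b1) = A b1 = (2, 0, 1) = 0·b1 + 2b2 + b3, so column 1 is (0, 2, 1).
Repeating for b2, b3 and assembling the columns gives [[0, -1, 3], [2, -1, -2], [1, 1, -3]].

[[0, -1, 3], [2, -1, -2], [1, 1, -3]]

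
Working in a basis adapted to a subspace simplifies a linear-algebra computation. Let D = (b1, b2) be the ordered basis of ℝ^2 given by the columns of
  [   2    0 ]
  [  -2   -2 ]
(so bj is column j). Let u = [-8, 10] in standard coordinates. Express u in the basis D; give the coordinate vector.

[-4, -1]

We seek scalars with c_1 b1 + c_2 b2 = u; equivalently solve M c = u where the columns of M are b1, b2.
System: 2c_1 + 0c_2 = -8, -2c_1 - 2c_2 = 10; solving gives c_1 = -4, c_2 = -1.
Check: -4b1 - b2 = [-8, 10].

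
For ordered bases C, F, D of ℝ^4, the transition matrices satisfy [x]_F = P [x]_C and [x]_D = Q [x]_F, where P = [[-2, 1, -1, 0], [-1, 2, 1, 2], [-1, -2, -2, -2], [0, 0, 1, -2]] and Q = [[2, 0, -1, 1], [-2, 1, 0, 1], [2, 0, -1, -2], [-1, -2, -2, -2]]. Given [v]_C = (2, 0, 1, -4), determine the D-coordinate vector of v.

(-5, 10, -32, -3)

First [v]_F = P [v]_C = (-5, -9, 4, 9).
Then [v]_D = Q [v]_F = (-5, 10, -32, -3).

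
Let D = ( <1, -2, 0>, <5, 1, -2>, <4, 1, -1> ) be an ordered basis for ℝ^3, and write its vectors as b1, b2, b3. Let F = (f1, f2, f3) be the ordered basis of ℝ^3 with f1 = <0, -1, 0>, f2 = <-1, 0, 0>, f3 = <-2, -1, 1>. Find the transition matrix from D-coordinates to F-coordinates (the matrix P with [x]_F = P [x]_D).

[[2, 1, 0], [-1, -1, -2], [0, -2, -1]]

Take x = bj: its D-coordinates are the j-th standard unit vector, so P e_j — column j of P — equals [bj]_F.
b1 = 2f1 - f2 + 0·f3, giving column 1 = <2, -1, 0>; repeating for each j gives P = [[2, 1, 0], [-1, -1, -2], [0, -2, -1]].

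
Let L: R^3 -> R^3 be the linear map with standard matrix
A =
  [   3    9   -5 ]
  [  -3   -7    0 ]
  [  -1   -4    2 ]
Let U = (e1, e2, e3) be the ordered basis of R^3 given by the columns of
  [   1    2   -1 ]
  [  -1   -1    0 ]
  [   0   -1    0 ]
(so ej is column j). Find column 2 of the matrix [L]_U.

Column 2 of [L]_U is the U-coordinate vector of L(e2).
In standard coordinates L(e2) = A e2 = [2, 1, 0].
Converting to U: [2, 1, 0] = -e1 + 0·e2 - 3e3, so the coordinate vector is [-1, 0, -3].

[-1, 0, -3]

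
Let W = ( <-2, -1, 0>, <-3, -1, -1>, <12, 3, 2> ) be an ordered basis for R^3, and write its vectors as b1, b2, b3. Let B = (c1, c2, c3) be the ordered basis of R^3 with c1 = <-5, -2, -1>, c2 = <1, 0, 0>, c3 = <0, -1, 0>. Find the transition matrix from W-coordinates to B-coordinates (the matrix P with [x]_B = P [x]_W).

[[0, 1, -2], [-2, 2, 2], [1, -1, 1]]

Column j of P is [bj]_B, since P maps W-coordinates to B-coordinates.
Expressing b1 in B: b1 = 0·c1 - 2c2 + c3, so column 1 of P is <0, -2, 1>.
Doing the same for each bj gives P = [[0, 1, -2], [-2, 2, 2], [1, -1, 1]].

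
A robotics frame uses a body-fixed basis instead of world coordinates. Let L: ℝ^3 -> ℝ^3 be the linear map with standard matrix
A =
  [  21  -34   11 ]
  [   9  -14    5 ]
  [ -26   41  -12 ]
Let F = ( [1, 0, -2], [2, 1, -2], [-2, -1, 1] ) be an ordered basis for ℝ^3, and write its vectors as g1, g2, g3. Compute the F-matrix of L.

[[1, -2, 1], [1, -3, -2], [2, 3, -3]]

Let P have columns g1, ..., g3. Then [L]_F = P^(-1) A P.
Here det P = -1, so P^(-1) is integer; computing A P first and then P^(-1)(A P) gives [[1, -2, 1], [1, -3, -2], [2, 3, -3]].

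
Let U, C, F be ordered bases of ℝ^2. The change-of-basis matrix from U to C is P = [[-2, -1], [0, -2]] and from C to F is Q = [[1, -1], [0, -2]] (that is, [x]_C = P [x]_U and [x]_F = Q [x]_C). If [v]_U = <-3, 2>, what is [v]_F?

Apply P to get C-coordinates <4, -4>, then Q to get F-coordinates.
The result is [v]_F = <8, 8>.

<8, 8>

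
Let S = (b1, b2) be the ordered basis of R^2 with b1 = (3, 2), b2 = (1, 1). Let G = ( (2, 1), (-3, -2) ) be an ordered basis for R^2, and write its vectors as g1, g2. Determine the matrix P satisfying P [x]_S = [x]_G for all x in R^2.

[[0, -1], [-1, -1]]

Take x = bj: its S-coordinates are the j-th standard unit vector, so P e_j — column j of P — equals [bj]_G.
b1 = 0·g1 - g2, giving column 1 = (0, -1); repeating for each j gives P = [[0, -1], [-1, -1]].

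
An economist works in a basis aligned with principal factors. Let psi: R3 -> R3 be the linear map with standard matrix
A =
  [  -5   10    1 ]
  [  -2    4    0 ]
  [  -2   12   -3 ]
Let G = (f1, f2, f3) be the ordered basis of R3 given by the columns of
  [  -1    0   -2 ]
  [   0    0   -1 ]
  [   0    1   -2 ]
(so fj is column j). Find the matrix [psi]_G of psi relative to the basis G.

[[-1, -1, 2], [-2, -3, -2], [-2, 0, 0]]

Let P have columns f1, ..., f3. Then [psi]_G = P^(-1) A P.
Here det P = -1, so P^(-1) is integer; computing A P first and then P^(-1)(A P) gives [[-1, -1, 2], [-2, -3, -2], [-2, 0, 0]].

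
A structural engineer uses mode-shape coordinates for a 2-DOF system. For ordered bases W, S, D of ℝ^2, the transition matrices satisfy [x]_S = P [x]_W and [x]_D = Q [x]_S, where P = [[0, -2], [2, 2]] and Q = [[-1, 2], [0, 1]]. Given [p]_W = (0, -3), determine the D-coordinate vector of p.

Apply P to get S-coordinates (6, -6), then Q to get D-coordinates.
The result is [p]_D = (-18, -6).

(-18, -6)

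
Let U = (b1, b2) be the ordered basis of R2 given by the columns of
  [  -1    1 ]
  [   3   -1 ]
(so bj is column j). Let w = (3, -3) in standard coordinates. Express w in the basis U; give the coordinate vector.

Write w = c_1 b1 + c_2 b2 and solve for the c_i.
System: -c_1 + c_2 = 3, 3c_1 - c_2 = -3; solving gives c_1 = 0, c_2 = 3.
Check: 0·b1 + 3b2 = (3, -3).

(0, 3)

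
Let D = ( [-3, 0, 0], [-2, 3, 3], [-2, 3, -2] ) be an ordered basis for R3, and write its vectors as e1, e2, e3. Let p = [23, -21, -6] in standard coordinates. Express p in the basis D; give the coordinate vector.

Write p = c_1 e1 + ... + c_3 e3 and solve for the c_i.
Row-reducing the augmented matrix [M | p] gives c = (-3, -4, -3).
Check: -3e1 - 4e2 - 3e3 = [23, -21, -6].

[-3, -4, -3]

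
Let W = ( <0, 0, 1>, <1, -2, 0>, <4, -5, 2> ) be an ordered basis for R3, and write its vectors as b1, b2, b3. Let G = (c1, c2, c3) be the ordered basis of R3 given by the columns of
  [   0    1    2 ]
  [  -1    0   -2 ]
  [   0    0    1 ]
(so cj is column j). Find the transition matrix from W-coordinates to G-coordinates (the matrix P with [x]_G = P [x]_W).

[[-2, 2, 1], [-2, 1, 0], [1, 0, 2]]

Column j of P is [bj]_G, since P maps W-coordinates to G-coordinates.
Expressing b1 in G: b1 = -2c1 - 2c2 + c3, so column 1 of P is <-2, -2, 1>.
Doing the same for each bj gives P = [[-2, 2, 1], [-2, 1, 0], [1, 0, 2]].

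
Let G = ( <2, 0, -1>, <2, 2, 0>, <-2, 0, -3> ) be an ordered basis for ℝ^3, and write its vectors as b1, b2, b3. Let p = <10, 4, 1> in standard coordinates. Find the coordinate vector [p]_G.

<2, 2, -1>

[p]_G is the unique c with M c = p, where M has columns b1, ..., b3.
Row-reducing the augmented matrix [M | p] gives c = (2, 2, -1).
Check: 2b1 + 2b2 - b3 = <10, 4, 1>.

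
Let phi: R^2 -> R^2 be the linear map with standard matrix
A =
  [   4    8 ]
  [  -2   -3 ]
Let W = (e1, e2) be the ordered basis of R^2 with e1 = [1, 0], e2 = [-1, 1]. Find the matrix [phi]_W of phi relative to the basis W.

[[2, 3], [-2, -1]]

With P the matrix whose columns are e1, e2, [phi]_W = P^(-1) A P.
Column by column: phi(e1) = A e1 = [4, -2]; its W-coordinates [2, -2] give column 1.
Continuing for each basis vector yields [phi]_W = [[2, 3], [-2, -1]].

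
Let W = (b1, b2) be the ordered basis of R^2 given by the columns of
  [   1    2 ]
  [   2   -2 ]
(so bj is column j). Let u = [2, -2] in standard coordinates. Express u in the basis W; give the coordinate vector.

[u]_W is the unique c with M c = u, where M has columns b1, b2.
System: c_1 + 2c_2 = 2, 2c_1 - 2c_2 = -2; solving gives c_1 = 0, c_2 = 1.
Check: 0·b1 + b2 = [2, -2].

[0, 1]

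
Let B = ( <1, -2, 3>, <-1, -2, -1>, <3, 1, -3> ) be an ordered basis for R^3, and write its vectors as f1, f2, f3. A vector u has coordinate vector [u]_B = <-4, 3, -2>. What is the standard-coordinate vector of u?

u = M [u]_B, where M has columns f1, ..., f3.
Carrying out the matrix-vector product, u = <-13, 0, -9>.

<-13, 0, -9>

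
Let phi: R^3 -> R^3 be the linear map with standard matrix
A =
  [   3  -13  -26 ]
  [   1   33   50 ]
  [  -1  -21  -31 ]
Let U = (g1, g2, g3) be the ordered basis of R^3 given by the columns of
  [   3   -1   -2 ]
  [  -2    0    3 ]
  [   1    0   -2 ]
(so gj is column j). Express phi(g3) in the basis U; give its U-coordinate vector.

<3, 0, 1>

Column 3 of [phi]_U is the U-coordinate vector of phi(g3).
In standard coordinates phi(g3) = A g3 = <7, -3, 1>.
Converting to U: <7, -3, 1> = 3g1 + 0·g2 + g3, so the coordinate vector is <3, 0, 1>.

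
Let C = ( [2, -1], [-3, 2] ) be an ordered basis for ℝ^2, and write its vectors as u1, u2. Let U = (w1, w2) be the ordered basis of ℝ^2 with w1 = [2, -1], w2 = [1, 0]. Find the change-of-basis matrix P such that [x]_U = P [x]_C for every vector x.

[[1, -2], [0, 1]]

Take x = uj: its C-coordinates are the j-th standard unit vector, so P e_j — column j of P — equals [uj]_U.
u1 = w1 + 0·w2, giving column 1 = [1, 0]; repeating for each j gives P = [[1, -2], [0, 1]].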